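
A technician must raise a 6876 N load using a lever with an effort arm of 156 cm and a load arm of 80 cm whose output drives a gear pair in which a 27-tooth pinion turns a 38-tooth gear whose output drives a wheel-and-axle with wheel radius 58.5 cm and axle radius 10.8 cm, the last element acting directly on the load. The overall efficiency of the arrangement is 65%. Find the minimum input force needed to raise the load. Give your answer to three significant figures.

Lever MA = effort arm / load arm = 156/80 = 1.95.
Gear pair MA = 38/27 = 1.4074.
Wheel-and-axle MA = R/r = 58.5/10.8 = 5.4167.
Combined ideal MA = 1.95 × 1.4074 × 5.4167 = 14.866.
Actual MA = 14.866 × 0.65 = 9.6627.
Effort = load / actual MA = 6876 / 9.6627 = 711.6 N.

712 N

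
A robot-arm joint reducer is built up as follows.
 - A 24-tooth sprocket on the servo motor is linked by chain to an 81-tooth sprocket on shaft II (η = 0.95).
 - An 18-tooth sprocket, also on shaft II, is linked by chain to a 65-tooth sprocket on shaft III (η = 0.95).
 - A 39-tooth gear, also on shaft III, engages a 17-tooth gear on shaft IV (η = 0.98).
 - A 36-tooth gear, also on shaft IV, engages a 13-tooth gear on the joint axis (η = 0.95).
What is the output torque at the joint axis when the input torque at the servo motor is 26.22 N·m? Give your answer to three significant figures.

42.3 N·m

Chain: ratio = 81/24 = 3.375; torque at shaft II = 26.22 × 3.375 × 0.95 = 84.068 N·m.
Chain: ratio = 65/18 = 3.6111; torque at shaft III = 84.068 × 3.6111 × 0.95 = 288.4 N·m.
Gear mesh: ratio = 17/39 = 0.4359; torque at shaft IV = 288.4 × 0.4359 × 0.98 = 123.2 N·m.
Gear mesh: ratio = 13/36 = 0.36111; torque at the joint axis = 123.2 × 0.36111 × 0.95 = 42.264 N·m.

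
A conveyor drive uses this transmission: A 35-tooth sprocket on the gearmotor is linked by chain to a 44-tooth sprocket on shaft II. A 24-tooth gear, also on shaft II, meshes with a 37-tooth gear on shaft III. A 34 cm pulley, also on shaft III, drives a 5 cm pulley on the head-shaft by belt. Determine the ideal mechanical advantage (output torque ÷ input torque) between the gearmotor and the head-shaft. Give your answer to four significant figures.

0.2850

Each stage contributes driven/driver: chain 44/35 = 1.2571, gear mesh 37/24 = 1.5417, belt 5/34 = 0.14706.
Overall: 1.2571 × 1.5417 × 0.14706 = 0.28501.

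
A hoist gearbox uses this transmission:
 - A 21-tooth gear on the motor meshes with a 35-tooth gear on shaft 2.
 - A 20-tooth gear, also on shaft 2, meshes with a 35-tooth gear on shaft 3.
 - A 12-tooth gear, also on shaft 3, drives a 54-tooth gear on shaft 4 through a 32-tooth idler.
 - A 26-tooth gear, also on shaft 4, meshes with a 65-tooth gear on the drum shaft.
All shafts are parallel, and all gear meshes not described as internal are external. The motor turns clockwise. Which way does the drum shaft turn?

the motor → shaft 2: external mesh, 1 reversal → CCW.
shaft 2 → shaft 3: external mesh, 1 reversal → CW.
shaft 3 → shaft 4: driver → idler → driven is 2 external meshes, 2 reversals → CW.
shaft 4 → the drum shaft: external mesh, 1 reversal → CCW.
5 reversals in total — an odd number — so the drum shaft turns opposite to the motor.

counterclockwise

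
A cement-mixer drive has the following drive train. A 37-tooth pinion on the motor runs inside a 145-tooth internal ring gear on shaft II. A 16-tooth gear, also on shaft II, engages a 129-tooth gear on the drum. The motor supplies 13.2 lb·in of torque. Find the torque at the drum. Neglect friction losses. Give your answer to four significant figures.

internal gear 145/37 = 3.9189 → τ = 13.2·3.9189 = 51.73 lb·in
gear mesh 129/16 = 8.0625 → τ = 51.73·8.0625 = 417.07 lb·in

417.1 lb·in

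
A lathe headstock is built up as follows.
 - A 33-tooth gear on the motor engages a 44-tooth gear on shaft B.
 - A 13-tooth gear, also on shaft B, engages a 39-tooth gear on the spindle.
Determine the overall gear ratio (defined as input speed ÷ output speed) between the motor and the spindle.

4

Each stage contributes driven/driver: gear mesh 44/33 = 1.3333, gear mesh 39/13 = 3.
Overall: 1.3333 × 3 = 4.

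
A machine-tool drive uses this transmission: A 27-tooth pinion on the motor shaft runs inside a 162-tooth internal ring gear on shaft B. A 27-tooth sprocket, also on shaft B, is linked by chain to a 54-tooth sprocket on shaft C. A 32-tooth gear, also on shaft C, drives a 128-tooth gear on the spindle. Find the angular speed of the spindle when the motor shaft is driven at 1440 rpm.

30 rpm

internal gear 162/27 = 6 → 1440/6 = 240 rpm
chain 54/27 = 2 → 240/2 = 120 rpm
gear mesh 128/32 = 4 → 120/4 = 30 rpm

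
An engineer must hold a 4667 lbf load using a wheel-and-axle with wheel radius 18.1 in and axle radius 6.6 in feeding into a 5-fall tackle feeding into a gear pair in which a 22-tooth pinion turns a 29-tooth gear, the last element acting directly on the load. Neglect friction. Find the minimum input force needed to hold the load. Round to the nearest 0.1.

Wheel-and-axle MA = R/r = 18.1/6.6 = 2.7424.
Block-and-tackle MA = number of supporting rope parts = 5.
Gear pair MA = 29/22 = 1.3182.
Combined ideal MA = 2.7424 × 5 × 1.3182 = 18.075.
Effort = load / MA = 4667 / 18.075 = 258.2 lbf.

258.2 lbf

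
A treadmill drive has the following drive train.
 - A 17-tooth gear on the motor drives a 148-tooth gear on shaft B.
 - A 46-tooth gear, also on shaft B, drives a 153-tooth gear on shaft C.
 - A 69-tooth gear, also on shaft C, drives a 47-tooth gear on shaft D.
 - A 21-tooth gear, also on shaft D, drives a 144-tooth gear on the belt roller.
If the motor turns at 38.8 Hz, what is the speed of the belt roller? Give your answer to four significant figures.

the motor → shaft B (gear mesh, 148/17): 38.8 ÷ 8.7059 = 4.4568 Hz
shaft B → shaft C (gear mesh, 153/46): 4.4568 ÷ 3.3261 = 1.3399 Hz
shaft C → shaft D (gear mesh, 47/69): 1.3399 ÷ 0.68116 = 1.9671 Hz
shaft D → the belt roller (gear mesh, 144/21): 1.9671 ÷ 6.8571 = 0.28688 Hz

0.2869 Hz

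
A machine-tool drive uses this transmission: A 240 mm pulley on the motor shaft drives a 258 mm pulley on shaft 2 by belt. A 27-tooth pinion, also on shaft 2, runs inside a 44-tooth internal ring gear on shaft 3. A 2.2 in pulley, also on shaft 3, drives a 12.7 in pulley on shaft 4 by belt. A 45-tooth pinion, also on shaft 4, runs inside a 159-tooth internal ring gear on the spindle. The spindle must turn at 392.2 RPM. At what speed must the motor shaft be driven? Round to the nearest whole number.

14014 RPM

Overall ratio R = 1.075 × 1.6296 × 5.7727 × 3.5333 = 35.732.
Required input speed = output speed × R = 392.2 × 35.732 = 14014 RPM.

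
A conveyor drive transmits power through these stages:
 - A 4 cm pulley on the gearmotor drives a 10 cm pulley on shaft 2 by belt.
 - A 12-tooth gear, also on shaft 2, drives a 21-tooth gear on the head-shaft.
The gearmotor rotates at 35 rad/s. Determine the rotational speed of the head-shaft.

Belt: ratio = 10/4 = 2.5, so shaft 2 turns at 35 / 2.5 = 14 rad/s.
Gear mesh: ratio = 21/12 = 1.75, so the head-shaft turns at 14 / 1.75 = 8 rad/s.

8 rad/s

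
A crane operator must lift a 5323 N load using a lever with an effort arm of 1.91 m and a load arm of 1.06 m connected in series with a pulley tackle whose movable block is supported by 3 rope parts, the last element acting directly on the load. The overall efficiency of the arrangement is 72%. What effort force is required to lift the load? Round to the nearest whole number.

Lever MA = effort arm / load arm = 1.91/1.06 = 1.8019.
Block-and-tackle MA = number of supporting rope parts = 3.
Combined ideal MA = 1.8019 × 3 = 5.4057.
Actual MA = 5.4057 × 0.72 = 3.8921.
Effort = load / actual MA = 5323 / 3.8921 = 1367.7 N.

1368 N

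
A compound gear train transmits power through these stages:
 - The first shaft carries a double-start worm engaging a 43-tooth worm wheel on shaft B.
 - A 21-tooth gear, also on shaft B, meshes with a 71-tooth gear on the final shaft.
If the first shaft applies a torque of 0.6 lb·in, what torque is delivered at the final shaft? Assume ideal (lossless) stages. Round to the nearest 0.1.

43.6 lb·in

worm 43/2 = 21.5 → τ = 0.6·21.5 = 12.9 lb·in
gear mesh 71/21 = 3.381 → τ = 12.9·3.381 = 43.614 lb·in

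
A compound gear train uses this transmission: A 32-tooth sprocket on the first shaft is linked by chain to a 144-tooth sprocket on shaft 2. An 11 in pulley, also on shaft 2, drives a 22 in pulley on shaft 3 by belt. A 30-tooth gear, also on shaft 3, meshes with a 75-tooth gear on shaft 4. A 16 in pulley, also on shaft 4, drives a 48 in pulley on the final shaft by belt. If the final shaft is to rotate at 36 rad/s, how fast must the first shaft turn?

Overall ratio R = 4.5 × 2 × 2.5 × 3 = 67.5.
Required input speed = output speed × R = 36 × 67.5 = 2430 rad/s.

2430 rad/s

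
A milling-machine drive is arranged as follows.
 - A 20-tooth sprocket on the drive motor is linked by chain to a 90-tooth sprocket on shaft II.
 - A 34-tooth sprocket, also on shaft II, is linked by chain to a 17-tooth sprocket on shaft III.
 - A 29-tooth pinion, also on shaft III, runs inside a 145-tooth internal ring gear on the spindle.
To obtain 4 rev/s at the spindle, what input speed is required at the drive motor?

45 rev/s

Overall ratio R = 4.5 × 0.5 × 5 = 11.25.
Required input speed = output speed × R = 4 × 11.25 = 45 rev/s.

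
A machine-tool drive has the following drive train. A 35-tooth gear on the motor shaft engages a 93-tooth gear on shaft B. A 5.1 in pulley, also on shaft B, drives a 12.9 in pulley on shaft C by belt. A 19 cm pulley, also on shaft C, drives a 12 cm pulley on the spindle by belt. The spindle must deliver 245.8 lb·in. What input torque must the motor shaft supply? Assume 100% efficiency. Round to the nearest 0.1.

57.9 lb·in

Overall ratio R = 2.6571 × 2.5294 × 0.63158 = 4.2448.
Input torque = output torque / R = 245.8 / 4.2448 = 57.905 lb·in.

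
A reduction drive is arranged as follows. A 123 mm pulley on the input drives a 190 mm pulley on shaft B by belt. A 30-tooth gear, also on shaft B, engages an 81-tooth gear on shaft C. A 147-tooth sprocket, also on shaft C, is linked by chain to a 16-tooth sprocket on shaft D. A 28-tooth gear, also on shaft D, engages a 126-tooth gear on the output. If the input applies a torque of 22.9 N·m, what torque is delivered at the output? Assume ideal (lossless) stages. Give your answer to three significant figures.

46.8 N·m

After the belt (190/123): 22.9 × 1.5447 = 35.374 N·m
After the gear mesh (81/30): 35.374 × 2.7 = 95.51 N·m
After the chain (16/147): 95.51 × 0.10884 = 10.396 N·m
After the gear mesh (126/28): 10.396 × 4.5 = 46.78 N·m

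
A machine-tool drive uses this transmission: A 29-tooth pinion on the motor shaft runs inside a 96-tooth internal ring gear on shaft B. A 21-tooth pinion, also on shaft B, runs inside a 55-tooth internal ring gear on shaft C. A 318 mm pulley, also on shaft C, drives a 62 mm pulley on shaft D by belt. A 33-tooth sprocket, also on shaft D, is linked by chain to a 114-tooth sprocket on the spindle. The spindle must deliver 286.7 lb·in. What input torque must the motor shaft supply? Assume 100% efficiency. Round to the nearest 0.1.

49.1 lb·in

Overall ratio R = 3.3103 × 2.619 × 0.19497 × 3.4545 = 5.8395.
Input torque = output torque / R = 286.7 / 5.8395 = 49.097 lb·in.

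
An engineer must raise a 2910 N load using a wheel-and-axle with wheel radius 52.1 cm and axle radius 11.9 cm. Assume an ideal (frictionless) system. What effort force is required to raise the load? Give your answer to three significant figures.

Wheel-and-axle MA = R/r = 52.1/11.9 = 4.3782.
Effort = load / MA = 2910 / 4.3782 = 664.66 N.

665 N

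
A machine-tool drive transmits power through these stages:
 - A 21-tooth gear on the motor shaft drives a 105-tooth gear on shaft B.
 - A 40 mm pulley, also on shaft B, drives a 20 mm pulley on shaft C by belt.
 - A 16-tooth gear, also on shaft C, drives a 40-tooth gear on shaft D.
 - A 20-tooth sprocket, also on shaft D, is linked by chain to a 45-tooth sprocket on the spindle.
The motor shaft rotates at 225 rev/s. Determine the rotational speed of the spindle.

16 rev/s

the motor shaft → shaft B (gear mesh, 105/21): 225 ÷ 5 = 45 rev/s
shaft B → shaft C (belt, 20/40): 45 ÷ 0.5 = 90 rev/s
shaft C → shaft D (gear mesh, 40/16): 90 ÷ 2.5 = 36 rev/s
shaft D → the spindle (chain, 45/20): 36 ÷ 2.25 = 16 rev/s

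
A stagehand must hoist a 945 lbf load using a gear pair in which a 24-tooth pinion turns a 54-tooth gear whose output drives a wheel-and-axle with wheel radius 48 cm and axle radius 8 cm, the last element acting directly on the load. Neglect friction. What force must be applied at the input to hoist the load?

Gear pair MA = 54/24 = 2.25.
Wheel-and-axle MA = R/r = 48/8 = 6.
Combined ideal MA = 2.25 × 6 = 13.5.
Effort = load / MA = 945 / 13.5 = 70 lbf.

70 lbf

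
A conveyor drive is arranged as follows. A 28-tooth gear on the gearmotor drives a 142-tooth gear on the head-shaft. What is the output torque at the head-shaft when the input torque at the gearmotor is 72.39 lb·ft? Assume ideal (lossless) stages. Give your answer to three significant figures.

After the gear mesh (142/28): 72.39 × 5.0714 = 367.12 lb·ft

367 lb·ft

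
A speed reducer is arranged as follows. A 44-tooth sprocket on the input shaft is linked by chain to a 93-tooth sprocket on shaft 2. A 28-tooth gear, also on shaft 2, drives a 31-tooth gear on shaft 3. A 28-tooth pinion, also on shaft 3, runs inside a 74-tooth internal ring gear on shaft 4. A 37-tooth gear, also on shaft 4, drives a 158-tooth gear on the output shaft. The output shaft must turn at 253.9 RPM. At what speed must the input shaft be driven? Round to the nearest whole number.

Overall ratio R = 2.1136 × 1.1071 × 2.6429 × 4.2703 = 26.41.
Required input speed = output speed × R = 253.9 × 26.41 = 6705.4 RPM.

6705 RPM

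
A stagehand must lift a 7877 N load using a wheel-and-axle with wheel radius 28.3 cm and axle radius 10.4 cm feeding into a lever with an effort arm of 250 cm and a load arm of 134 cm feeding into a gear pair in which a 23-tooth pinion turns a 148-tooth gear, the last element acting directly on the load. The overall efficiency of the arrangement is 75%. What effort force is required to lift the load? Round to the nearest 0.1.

Wheel-and-axle MA = R/r = 28.3/10.4 = 2.7212.
Lever MA = effort arm / load arm = 250/134 = 1.8657.
Gear pair MA = 148/23 = 6.4348.
Combined ideal MA = 2.7212 × 1.8657 × 6.4348 = 32.668.
Actual MA = 32.668 × 0.75 = 24.501.
Effort = load / actual MA = 7877 / 24.501 = 321.5 N.

321.5 N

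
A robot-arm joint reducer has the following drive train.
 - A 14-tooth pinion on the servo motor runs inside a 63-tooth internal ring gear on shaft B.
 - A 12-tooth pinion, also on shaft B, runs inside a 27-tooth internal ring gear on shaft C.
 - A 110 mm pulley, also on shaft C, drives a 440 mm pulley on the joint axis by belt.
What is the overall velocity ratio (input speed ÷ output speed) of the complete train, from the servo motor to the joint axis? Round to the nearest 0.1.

40.5

Each stage contributes driven/driver: internal gear 63/14 = 4.5, internal gear 27/12 = 2.25, belt 440/110 = 4.
Overall: 4.5 × 2.25 × 4 = 40.5.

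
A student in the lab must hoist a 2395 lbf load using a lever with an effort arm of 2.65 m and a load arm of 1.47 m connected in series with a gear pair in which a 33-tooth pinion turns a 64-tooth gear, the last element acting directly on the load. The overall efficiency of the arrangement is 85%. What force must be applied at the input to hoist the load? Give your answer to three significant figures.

806 lbf

Lever MA = effort arm / load arm = 2.65/1.47 = 1.8027.
Gear pair MA = 64/33 = 1.9394.
Combined ideal MA = 1.8027 × 1.9394 = 3.4962.
Actual MA = 3.4962 × 0.85 = 2.9718.
Effort = load / actual MA = 2395 / 2.9718 = 805.92 lbf.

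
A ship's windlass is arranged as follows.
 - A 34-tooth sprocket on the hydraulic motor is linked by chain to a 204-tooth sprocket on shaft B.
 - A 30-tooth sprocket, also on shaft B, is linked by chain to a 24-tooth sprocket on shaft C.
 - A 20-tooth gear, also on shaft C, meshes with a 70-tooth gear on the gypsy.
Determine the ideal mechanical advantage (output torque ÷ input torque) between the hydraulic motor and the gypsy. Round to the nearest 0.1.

Each stage contributes driven/driver: chain 204/34 = 6, chain 24/30 = 0.8, gear mesh 70/20 = 3.5.
Overall: 6 × 0.8 × 3.5 = 16.8.

16.8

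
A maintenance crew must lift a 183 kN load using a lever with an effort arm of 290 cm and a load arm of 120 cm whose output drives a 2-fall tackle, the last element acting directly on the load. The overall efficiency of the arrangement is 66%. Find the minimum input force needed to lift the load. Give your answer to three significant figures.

57.4 kN

Lever MA = effort arm / load arm = 290/120 = 2.4167.
Block-and-tackle MA = number of supporting rope parts = 2.
Combined ideal MA = 2.4167 × 2 = 4.8333.
Actual MA = 4.8333 × 0.66 = 3.19.
Effort = load / actual MA = 183 / 3.19 = 57.367 kN.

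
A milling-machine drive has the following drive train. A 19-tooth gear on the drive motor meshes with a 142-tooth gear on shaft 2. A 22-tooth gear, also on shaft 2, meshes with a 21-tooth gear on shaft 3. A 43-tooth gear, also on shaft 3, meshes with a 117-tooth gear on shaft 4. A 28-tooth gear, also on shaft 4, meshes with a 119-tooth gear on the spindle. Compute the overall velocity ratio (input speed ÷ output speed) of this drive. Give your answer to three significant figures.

82.5

Each stage contributes driven/driver: gear mesh 142/19 = 7.4737, gear mesh 21/22 = 0.95455, gear mesh 117/43 = 2.7209, gear mesh 119/28 = 4.25.
Overall: 7.4737 × 0.95455 × 2.7209 × 4.25 = 82.497.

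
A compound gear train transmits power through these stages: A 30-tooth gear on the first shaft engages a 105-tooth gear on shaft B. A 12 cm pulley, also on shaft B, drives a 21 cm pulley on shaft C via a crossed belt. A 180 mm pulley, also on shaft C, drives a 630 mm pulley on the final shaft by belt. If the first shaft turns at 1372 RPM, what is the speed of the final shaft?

64 RPM

gear mesh 105/30 = 3.5 → 1372/3.5 = 392 RPM
belt 21/12 = 1.75 → 392/1.75 = 224 RPM
belt 630/180 = 3.5 → 224/3.5 = 64 RPM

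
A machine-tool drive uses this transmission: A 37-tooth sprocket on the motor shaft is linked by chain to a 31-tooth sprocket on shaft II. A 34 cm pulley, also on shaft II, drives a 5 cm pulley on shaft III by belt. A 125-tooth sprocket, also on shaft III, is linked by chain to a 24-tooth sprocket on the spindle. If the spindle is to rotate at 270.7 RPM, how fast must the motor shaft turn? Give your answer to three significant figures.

Overall ratio R = 0.83784 × 0.14706 × 0.192 = 0.023657.
Required input speed = output speed × R = 270.7 × 0.023657 = 6.4038 RPM.

6.40 RPM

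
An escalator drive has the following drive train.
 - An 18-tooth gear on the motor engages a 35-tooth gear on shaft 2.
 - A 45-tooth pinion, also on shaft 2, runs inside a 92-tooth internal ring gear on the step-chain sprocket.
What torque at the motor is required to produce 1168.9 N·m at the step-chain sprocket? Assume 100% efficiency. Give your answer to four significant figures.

Overall ratio R = 1.9444 × 2.0444 = 3.9753.
Input torque = output torque / R = 1168.9 / 3.9753 = 294.04 N·m.

294.0 N·m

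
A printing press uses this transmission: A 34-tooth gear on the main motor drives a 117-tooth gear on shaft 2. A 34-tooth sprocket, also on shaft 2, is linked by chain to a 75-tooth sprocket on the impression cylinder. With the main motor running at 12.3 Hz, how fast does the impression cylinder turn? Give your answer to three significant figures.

1.62 Hz

the main motor → shaft 2 (gear mesh, 117/34): 12.3 ÷ 3.4412 = 3.5744 Hz
shaft 2 → the impression cylinder (chain, 75/34): 3.5744 ÷ 2.2059 = 1.6204 Hz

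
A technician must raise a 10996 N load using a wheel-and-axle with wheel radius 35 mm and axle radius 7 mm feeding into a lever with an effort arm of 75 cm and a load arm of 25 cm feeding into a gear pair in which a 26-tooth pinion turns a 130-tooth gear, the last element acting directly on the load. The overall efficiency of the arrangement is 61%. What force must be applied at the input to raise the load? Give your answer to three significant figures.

Wheel-and-axle MA = R/r = 35/7 = 5.
Lever MA = effort arm / load arm = 75/25 = 3.
Gear pair MA = 130/26 = 5.
Combined ideal MA = 5 × 3 × 5 = 75.
Actual MA = 75 × 0.61 = 45.75.
Effort = load / actual MA = 10996 / 45.75 = 240.35 N.

240 N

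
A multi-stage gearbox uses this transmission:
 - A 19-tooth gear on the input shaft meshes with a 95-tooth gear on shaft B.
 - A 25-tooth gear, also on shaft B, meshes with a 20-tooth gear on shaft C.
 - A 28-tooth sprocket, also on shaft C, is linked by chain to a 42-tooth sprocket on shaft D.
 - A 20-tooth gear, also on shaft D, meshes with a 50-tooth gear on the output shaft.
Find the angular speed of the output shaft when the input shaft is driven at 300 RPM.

20 RPM

the input shaft → shaft B (gear mesh, 95/19): 300 ÷ 5 = 60 RPM
shaft B → shaft C (gear mesh, 20/25): 60 ÷ 0.8 = 75 RPM
shaft C → shaft D (chain, 42/28): 75 ÷ 1.5 = 50 RPM
shaft D → the output shaft (gear mesh, 50/20): 50 ÷ 2.5 = 20 RPM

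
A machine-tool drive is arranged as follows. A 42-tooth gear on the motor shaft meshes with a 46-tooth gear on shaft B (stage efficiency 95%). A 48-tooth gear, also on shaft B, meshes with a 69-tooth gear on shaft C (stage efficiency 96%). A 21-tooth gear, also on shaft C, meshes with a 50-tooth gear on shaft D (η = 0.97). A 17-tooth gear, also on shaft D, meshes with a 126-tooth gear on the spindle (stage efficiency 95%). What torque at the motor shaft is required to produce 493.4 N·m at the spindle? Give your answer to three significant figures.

21.1 N·m

Overall ratio R = 1.0952 × 1.4375 × 2.381 × 7.4118 = 27.784; overall efficiency η = 0.95 × 0.96 × 0.97 × 0.95 = 0.8404.
Input torque = output torque / (R × η) = 493.4 / (27.784 × 0.8404) = 21.131 N·m.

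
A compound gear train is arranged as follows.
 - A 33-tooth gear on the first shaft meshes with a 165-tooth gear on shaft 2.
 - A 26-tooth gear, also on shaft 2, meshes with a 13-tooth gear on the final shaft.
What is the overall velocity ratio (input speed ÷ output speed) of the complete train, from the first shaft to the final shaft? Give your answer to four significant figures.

2.500

Each stage contributes driven/driver: gear mesh 165/33 = 5, gear mesh 13/26 = 0.5.
Overall: 5 × 0.5 = 2.5.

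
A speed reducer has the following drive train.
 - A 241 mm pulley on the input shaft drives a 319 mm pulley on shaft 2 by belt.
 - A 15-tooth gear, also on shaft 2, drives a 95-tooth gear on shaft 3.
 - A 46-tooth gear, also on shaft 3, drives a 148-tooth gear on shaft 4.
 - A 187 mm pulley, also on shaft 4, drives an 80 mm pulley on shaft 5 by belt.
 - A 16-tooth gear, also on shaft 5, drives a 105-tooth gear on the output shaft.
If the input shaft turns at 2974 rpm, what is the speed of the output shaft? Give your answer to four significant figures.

Belt: ratio = 319/241 = 1.3237, so shaft 2 turns at 2974 / 1.3237 = 2246.8 rpm.
Gear mesh: ratio = 95/15 = 6.3333, so shaft 3 turns at 2246.8 / 6.3333 = 354.76 rpm.
Gear mesh: ratio = 148/46 = 3.2174, so shaft 4 turns at 354.76 / 3.2174 = 110.26 rpm.
Belt: ratio = 80/187 = 0.42781, so shaft 5 turns at 110.26 / 0.42781 = 257.74 rpm.
Gear mesh: ratio = 105/16 = 6.5625, so the output shaft turns at 257.74 / 6.5625 = 39.275 rpm.

39.27 rpm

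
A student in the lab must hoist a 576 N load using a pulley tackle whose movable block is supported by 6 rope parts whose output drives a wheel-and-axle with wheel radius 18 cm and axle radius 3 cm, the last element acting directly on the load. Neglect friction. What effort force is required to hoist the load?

16 N

Block-and-tackle MA = number of supporting rope parts = 6.
Wheel-and-axle MA = R/r = 18/3 = 6.
Combined ideal MA = 6 × 6 = 36.
Effort = load / MA = 576 / 36 = 16 N.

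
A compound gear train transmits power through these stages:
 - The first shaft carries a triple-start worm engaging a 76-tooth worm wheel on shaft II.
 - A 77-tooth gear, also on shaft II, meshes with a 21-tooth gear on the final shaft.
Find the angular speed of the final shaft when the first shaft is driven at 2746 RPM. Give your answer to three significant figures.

the first shaft → shaft II (worm, 76/3): 2746 ÷ 25.333 = 108.39 RPM
shaft II → the final shaft (gear mesh, 21/77): 108.39 ÷ 0.27273 = 397.45 RPM

397 RPM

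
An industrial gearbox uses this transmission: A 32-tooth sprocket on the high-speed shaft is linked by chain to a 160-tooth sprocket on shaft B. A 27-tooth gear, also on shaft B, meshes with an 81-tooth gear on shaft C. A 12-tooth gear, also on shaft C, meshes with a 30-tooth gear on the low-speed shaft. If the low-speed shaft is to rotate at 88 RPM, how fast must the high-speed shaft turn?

Overall ratio R = 5 × 3 × 2.5 = 37.5.
Required input speed = output speed × R = 88 × 37.5 = 3300 RPM.

3300 RPM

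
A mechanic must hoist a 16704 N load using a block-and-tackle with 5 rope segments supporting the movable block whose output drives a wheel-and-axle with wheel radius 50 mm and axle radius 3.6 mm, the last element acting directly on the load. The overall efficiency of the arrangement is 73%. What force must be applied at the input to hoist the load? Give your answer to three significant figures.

Block-and-tackle MA = number of supporting rope parts = 5.
Wheel-and-axle MA = R/r = 50/3.6 = 13.889.
Combined ideal MA = 5 × 13.889 = 69.444.
Actual MA = 69.444 × 0.73 = 50.694.
Effort = load / actual MA = 16704 / 50.694 = 329.5 N.

330 N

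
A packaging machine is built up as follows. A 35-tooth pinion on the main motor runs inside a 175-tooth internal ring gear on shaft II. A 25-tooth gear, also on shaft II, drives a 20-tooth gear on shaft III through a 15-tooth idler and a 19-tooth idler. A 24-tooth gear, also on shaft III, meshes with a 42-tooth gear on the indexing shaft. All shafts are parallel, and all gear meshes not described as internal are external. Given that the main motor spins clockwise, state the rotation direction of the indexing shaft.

clockwise

the main motor → shaft II: internal mesh, same direction → CW.
shaft II → shaft III: driver → idler → idler → driven is 3 external meshes, 3 reversals → CCW.
shaft III → the indexing shaft: external mesh, 1 reversal → CW.
4 reversals in total — an even number — so the indexing shaft turns the same way as the main motor.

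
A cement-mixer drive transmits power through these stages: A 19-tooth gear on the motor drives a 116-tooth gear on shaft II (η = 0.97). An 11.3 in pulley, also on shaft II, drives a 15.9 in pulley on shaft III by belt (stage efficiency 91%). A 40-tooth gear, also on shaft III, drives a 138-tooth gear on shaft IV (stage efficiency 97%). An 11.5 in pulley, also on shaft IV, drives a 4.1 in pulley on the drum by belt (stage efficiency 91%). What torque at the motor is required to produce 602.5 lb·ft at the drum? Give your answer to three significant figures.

73.2 lb·ft

Overall ratio R = 6.1053 × 1.4071 × 3.45 × 0.35652 = 10.566; overall efficiency η = 0.97 × 0.91 × 0.97 × 0.91 = 0.7792.
Input torque = output torque / (R × η) = 602.5 / (10.566 × 0.7792) = 73.182 lb·ft.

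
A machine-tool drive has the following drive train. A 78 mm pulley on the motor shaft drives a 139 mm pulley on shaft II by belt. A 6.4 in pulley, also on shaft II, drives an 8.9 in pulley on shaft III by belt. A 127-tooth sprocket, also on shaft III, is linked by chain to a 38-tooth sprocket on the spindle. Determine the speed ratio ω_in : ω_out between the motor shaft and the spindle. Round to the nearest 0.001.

0.741

Each stage contributes driven/driver: belt 139/78 = 1.7821, belt 8.9/6.4 = 1.3906, chain 38/127 = 0.29921.
Overall: 1.7821 × 1.3906 × 0.29921 = 0.7415.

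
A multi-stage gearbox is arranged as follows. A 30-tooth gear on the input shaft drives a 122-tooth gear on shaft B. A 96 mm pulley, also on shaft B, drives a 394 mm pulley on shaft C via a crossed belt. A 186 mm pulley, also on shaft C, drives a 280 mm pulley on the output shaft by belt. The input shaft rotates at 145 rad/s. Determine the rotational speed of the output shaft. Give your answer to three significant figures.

5.77 rad/s

gear mesh 122/30 = 4.0667 → 145/4.0667 = 35.656 rad/s
belt 394/96 = 4.1042 → 35.656/4.1042 = 8.6877 rad/s
belt 280/186 = 1.5054 → 8.6877/1.5054 = 5.7711 rad/s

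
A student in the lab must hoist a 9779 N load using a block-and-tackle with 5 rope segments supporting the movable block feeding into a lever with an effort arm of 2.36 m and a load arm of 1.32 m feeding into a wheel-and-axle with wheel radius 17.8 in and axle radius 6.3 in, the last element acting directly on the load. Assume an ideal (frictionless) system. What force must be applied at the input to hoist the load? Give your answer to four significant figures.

Block-and-tackle MA = number of supporting rope parts = 5.
Lever MA = effort arm / load arm = 2.36/1.32 = 1.7879.
Wheel-and-axle MA = R/r = 17.8/6.3 = 2.8254.
Combined ideal MA = 5 × 1.7879 × 2.8254 = 25.257.
Effort = load / MA = 9779 / 25.257 = 387.17 N.

387.2 N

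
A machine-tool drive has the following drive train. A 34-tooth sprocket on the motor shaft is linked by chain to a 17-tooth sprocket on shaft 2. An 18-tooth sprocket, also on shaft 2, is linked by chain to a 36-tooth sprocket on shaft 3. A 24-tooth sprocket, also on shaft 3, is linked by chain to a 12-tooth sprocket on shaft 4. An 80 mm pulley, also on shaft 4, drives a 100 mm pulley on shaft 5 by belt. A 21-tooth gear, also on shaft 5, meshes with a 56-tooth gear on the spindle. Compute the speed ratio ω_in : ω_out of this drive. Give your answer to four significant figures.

Each stage contributes driven/driver: chain 17/34 = 0.5, chain 36/18 = 2, chain 12/24 = 0.5, belt 100/80 = 1.25, gear mesh 56/21 = 2.6667.
Overall: 0.5 × 2 × 0.5 × 1.25 × 2.6667 = 1.6667.

1.667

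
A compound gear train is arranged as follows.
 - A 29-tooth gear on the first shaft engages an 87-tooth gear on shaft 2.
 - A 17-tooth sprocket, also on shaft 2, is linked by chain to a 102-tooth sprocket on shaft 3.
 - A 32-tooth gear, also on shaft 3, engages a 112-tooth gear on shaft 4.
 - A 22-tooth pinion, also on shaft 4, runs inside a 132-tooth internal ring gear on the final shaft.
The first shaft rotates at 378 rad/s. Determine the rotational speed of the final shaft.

1 rad/s

the first shaft → shaft 2 (gear mesh, 87/29): 378 ÷ 3 = 126 rad/s
shaft 2 → shaft 3 (chain, 102/17): 126 ÷ 6 = 21 rad/s
shaft 3 → shaft 4 (gear mesh, 112/32): 21 ÷ 3.5 = 6 rad/s
shaft 4 → the final shaft (internal gear, 132/22): 6 ÷ 6 = 1 rad/s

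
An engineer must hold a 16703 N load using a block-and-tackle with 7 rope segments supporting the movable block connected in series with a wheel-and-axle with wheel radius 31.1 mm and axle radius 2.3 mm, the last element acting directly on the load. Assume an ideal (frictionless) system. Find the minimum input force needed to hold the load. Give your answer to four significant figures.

176.5 N

Block-and-tackle MA = number of supporting rope parts = 7.
Wheel-and-axle MA = R/r = 31.1/2.3 = 13.522.
Combined ideal MA = 7 × 13.522 = 94.652.
Effort = load / MA = 16703 / 94.652 = 176.47 N.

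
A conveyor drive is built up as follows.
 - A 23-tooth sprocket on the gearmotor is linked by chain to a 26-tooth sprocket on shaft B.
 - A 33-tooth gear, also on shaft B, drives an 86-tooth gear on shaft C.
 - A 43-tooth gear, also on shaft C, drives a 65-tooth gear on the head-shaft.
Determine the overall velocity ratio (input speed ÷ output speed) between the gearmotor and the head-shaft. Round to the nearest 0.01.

4.45

Each stage contributes driven/driver: chain 26/23 = 1.1304, gear mesh 86/33 = 2.6061, gear mesh 65/43 = 1.5116.
Overall: 1.1304 × 2.6061 × 1.5116 = 4.4532.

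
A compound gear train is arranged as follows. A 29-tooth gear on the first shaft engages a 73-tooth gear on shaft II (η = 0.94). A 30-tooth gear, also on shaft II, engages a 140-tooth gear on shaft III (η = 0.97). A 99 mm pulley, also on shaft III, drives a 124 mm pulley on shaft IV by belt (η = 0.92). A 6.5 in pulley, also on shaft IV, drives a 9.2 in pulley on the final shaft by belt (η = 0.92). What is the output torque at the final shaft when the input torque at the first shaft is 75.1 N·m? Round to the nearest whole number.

1207 N·m

After the gear mesh (73/29): 75.1 × 2.5172 × 0.94 = 177.7 N·m
After the gear mesh (140/30): 177.7 × 4.6667 × 0.97 = 804.4 N·m
After the belt (124/99): 804.4 × 1.2525 × 0.92 = 926.93 N·m
After the belt (9.2/6.5): 926.93 × 1.4154 × 0.92 = 1207 N·m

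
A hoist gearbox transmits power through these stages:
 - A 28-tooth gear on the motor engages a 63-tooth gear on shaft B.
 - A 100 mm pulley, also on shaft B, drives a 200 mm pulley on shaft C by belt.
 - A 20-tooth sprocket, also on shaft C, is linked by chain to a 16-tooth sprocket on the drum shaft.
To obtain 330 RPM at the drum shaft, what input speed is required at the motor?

1188 RPM

Overall ratio R = 2.25 × 2 × 0.8 = 3.6.
Required input speed = output speed × R = 330 × 3.6 = 1188 RPM.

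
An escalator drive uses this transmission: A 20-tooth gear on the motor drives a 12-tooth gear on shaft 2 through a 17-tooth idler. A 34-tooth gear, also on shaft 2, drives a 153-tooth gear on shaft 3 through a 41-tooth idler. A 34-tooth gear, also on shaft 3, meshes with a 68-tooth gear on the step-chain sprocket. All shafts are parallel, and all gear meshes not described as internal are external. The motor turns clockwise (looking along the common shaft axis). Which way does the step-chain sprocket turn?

counterclockwise

the motor → shaft 2: driver → idler → driven is 2 external meshes, 2 reversals → CW.
shaft 2 → shaft 3: driver → idler → driven is 2 external meshes, 2 reversals → CW.
shaft 3 → the step-chain sprocket: external mesh, 1 reversal → CCW.
5 reversals in total — an odd number — so the step-chain sprocket turns opposite to the motor.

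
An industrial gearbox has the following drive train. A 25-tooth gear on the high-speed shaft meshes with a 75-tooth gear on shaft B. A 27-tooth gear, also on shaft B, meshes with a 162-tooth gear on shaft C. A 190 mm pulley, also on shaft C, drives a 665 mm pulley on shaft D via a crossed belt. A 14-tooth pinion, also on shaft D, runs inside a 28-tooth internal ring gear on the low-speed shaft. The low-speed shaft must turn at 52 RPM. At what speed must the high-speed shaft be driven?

Overall ratio R = 3 × 6 × 3.5 × 2 = 126.
Required input speed = output speed × R = 52 × 126 = 6552 RPM.

6552 RPM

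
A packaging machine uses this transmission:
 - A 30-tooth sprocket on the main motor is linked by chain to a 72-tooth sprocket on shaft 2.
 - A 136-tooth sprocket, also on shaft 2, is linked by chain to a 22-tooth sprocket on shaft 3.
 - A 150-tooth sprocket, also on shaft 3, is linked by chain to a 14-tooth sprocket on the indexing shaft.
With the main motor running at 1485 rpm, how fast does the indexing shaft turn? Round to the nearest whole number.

Chain: ratio = 72/30 = 2.4, so shaft 2 turns at 1485 / 2.4 = 618.75 rpm.
Chain: ratio = 22/136 = 0.16176, so shaft 3 turns at 618.75 / 0.16176 = 3825 rpm.
Chain: ratio = 14/150 = 0.093333, so the indexing shaft turns at 3825 / 0.093333 = 40982 rpm.

40982 rpm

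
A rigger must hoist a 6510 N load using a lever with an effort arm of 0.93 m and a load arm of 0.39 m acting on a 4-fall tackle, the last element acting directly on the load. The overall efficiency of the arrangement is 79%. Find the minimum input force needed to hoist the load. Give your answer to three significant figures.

864 N

Lever MA = effort arm / load arm = 0.93/0.39 = 2.3846.
Block-and-tackle MA = number of supporting rope parts = 4.
Combined ideal MA = 2.3846 × 4 = 9.5385.
Actual MA = 9.5385 × 0.79 = 7.5354.
Effort = load / actual MA = 6510 / 7.5354 = 863.92 N.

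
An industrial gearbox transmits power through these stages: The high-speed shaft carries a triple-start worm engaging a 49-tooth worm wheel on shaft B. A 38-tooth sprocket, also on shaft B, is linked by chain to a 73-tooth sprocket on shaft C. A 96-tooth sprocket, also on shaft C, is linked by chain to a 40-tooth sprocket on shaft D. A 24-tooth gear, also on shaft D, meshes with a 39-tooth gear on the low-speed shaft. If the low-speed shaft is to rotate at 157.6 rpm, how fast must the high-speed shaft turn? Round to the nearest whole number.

3348 rpm

Overall ratio R = 16.333 × 1.9211 × 0.41667 × 1.625 = 21.245.
Required input speed = output speed × R = 157.6 × 21.245 = 3348.2 rpm.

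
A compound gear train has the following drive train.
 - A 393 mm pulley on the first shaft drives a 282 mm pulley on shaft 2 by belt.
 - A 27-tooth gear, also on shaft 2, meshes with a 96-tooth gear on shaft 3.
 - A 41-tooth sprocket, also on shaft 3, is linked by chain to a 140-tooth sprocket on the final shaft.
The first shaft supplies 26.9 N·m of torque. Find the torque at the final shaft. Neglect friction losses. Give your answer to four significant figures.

234.3 N·m

belt 282/393 = 0.71756 → τ = 26.9·0.71756 = 19.302 N·m
gear mesh 96/27 = 3.5556 → τ = 19.302·3.5556 = 68.63 N·m
chain 140/41 = 3.4146 → τ = 68.63·3.4146 = 234.35 N·m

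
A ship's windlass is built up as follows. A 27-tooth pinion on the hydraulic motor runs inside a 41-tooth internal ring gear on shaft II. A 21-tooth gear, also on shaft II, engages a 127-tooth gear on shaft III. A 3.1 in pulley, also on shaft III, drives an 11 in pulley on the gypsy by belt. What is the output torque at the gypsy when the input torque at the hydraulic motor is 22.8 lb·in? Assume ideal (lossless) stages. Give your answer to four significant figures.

After the internal gear (41/27): 22.8 × 1.5185 = 34.622 lb·in
After the gear mesh (127/21): 34.622 × 6.0476 = 209.38 lb·in
After the belt (11/3.1): 209.38 × 3.5484 = 742.97 lb·in

743.0 lb·in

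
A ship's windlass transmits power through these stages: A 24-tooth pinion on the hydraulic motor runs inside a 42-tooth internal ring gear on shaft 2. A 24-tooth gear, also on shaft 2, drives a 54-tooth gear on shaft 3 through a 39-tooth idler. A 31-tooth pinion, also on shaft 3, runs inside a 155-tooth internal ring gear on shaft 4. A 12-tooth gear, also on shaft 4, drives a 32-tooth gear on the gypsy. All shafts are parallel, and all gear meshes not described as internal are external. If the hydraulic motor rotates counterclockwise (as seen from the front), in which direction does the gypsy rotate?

the hydraulic motor → shaft 2: internal mesh, same direction → CCW.
shaft 2 → shaft 3: driver → idler → driven is 2 external meshes, 2 reversals → CCW.
shaft 3 → shaft 4: internal mesh, same direction → CCW.
shaft 4 → the gypsy: external mesh, 1 reversal → CW.
3 reversals in total — an odd number — so the gypsy turns opposite to the hydraulic motor.

clockwise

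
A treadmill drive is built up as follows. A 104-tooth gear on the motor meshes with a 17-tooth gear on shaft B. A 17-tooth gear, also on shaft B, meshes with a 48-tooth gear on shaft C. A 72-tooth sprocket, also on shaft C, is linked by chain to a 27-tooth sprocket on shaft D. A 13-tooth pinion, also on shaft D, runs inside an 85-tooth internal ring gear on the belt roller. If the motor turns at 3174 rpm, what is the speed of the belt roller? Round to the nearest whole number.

2805 rpm

the motor → shaft B (gear mesh, 17/104): 3174 ÷ 0.16346 = 19417 rpm
shaft B → shaft C (gear mesh, 48/17): 19417 ÷ 2.8235 = 6877 rpm
shaft C → shaft D (chain, 27/72): 6877 ÷ 0.375 = 18339 rpm
shaft D → the belt roller (internal gear, 85/13): 18339 ÷ 6.5385 = 2804.7 rpm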